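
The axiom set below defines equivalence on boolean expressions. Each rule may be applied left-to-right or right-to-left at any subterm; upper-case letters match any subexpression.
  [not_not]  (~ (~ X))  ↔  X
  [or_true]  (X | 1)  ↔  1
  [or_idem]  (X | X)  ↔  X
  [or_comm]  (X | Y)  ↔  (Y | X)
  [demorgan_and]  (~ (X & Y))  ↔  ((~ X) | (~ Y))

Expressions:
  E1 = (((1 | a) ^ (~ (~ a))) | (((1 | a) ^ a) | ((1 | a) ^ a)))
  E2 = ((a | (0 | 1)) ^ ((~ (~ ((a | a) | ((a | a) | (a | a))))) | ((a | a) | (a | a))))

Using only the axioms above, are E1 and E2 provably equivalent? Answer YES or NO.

YES

1. [not_not →] (~ (~ a))  →  a;  E1 = (((1 | a) ^ a) | (((1 | a) ^ a) | ((1 | a) ^ a)))
2. [or_idem →] (((1 | a) ^ a) | ((1 | a) ^ a))  →  ((1 | a) ^ a);  E1 = (((1 | a) ^ a) | ((1 | a) ^ a))
3. [or_idem →] (((1 | a) ^ a) | ((1 | a) ^ a))  →  ((1 | a) ^ a)
4. [or_idem ←] a  →  (a | a);  E1 = ((1 | a) ^ (a | a))
5. [or_true ←] 1  →  (0 | 1);  E1 = (((0 | 1) | a) ^ (a | a))
6. [or_comm →] ((0 | 1) | a)  →  (a | (0 | 1));  E1 = ((a | (0 | 1)) ^ (a | a))
7. [or_idem ←] (a | a)  →  ((a | a) | (a | a));  E1 = ((a | (0 | 1)) ^ ((a | a) | (a | a)))
8. [or_idem ←] ((a | a) | (a | a))  →  (((a | a) | (a | a)) | ((a | a) | (a | a)));  E1 = ((a | (0 | 1)) ^ (((a | a) | (a | a)) | ((a | a) | (a | a))))
9. [or_idem ←] (a | a)  →  ((a | a) | (a | a));  E1 = ((a | (0 | 1)) ^ (((a | a) | ((a | a) | (a | a))) | ((a | a) | (a | a))))
10. [not_not ←] ((a | a) | ((a | a) | (a | a)))  →  (~ (~ ((a | a) | ((a | a) | (a | a)))));  this is E2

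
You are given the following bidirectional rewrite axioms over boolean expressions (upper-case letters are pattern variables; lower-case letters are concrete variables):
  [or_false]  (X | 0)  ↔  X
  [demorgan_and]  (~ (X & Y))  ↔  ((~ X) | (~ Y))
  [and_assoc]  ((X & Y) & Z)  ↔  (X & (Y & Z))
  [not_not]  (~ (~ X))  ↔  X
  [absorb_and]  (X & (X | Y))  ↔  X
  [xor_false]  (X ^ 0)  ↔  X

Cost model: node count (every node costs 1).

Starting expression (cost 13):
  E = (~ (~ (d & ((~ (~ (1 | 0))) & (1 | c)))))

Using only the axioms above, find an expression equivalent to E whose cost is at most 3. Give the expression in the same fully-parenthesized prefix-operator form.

(d & 1)   [cost 3]

step 1: not_not (→) rewrites (~ (~ (d & ((~ (~ (1 | 0))) & (1 | c))))) into (d & ((~ (~ (1 | 0))) & (1 | c)))
step 2: not_not (→) rewrites (~ (~ (1 | 0))) into (1 | 0), now (d & ((1 | 0) & (1 | c)))
step 3: or_false (→) rewrites (1 | 0) into 1, now (d & (1 & (1 | c)))
step 4: absorb_and (→) rewrites (1 & (1 | c)) into 1, reaching cost 3 (bound 3)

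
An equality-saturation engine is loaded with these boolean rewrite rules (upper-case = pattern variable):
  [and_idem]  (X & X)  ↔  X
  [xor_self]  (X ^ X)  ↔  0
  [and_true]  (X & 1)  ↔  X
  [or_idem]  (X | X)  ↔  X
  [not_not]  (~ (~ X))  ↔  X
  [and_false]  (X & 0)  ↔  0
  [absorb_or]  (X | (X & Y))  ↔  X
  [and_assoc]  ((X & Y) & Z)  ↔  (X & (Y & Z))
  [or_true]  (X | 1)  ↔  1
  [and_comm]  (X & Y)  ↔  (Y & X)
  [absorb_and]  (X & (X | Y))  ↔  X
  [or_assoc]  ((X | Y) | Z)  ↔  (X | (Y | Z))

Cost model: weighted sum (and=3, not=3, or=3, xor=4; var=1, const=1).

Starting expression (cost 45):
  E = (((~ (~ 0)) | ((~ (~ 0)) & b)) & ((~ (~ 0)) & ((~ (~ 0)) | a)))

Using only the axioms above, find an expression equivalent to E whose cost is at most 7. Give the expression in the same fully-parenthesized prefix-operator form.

(1) ((~ (~ 0)) & ((~ (~ 0)) | a))  =[absorb_and →]=  (~ (~ 0))    ⊢ (((~ (~ 0)) | ((~ (~ 0)) & b)) & (~ (~ 0)))
(2) ((~ (~ 0)) | ((~ (~ 0)) & b))  =[absorb_or →]=  (~ (~ 0))    ⊢ ((~ (~ 0)) & (~ (~ 0)))
(3) ((~ (~ 0)) & (~ (~ 0)))  =[and_idem →]=  (~ (~ 0))    ⊢ cost 7, within 7

(~ (~ 0))   [cost 7]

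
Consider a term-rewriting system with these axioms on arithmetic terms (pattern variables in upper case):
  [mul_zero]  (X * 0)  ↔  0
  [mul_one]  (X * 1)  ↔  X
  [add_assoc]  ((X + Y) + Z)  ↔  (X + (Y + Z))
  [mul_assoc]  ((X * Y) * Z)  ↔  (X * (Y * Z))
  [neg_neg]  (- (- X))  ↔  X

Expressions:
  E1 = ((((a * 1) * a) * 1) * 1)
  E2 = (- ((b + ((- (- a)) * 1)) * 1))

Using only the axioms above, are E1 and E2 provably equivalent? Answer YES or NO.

NO

The axioms are sound identities: if E1 ↔* E2 then E1 and E2 evaluate identically under any assignment.
Under a=0, b=1: E1 evaluates to 0, E2 to -1. Distinct ⇒ no rewrite sequence connects them.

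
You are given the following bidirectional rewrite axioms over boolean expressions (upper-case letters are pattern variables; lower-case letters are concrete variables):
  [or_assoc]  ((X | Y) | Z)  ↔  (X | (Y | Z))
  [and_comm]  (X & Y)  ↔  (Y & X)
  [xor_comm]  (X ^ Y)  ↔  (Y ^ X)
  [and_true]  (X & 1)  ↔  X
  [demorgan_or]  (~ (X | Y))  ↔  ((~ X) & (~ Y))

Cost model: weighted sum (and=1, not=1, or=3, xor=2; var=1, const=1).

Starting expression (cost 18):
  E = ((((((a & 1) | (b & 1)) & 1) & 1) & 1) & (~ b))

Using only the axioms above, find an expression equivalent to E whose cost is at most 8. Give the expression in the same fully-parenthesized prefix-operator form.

((a | b) & (~ b))   [cost 8]

(1) (((((a & 1) | (b & 1)) & 1) & 1) & 1)  =[and_true →]=  ((((a & 1) | (b & 1)) & 1) & 1)    ⊢ (((((a & 1) | (b & 1)) & 1) & 1) & (~ b))
(2) (a & 1)  =[and_true →]=  a    ⊢ ((((a | (b & 1)) & 1) & 1) & (~ b))
(3) ((a | (b & 1)) & 1)  =[and_true →]=  (a | (b & 1))    ⊢ (((a | (b & 1)) & 1) & (~ b))
(4) (b & 1)  =[and_true →]=  b    ⊢ (((a | b) & 1) & (~ b))
(5) ((a | b) & 1)  =[and_true →]=  (a | b)    ⊢ cost 8, within 8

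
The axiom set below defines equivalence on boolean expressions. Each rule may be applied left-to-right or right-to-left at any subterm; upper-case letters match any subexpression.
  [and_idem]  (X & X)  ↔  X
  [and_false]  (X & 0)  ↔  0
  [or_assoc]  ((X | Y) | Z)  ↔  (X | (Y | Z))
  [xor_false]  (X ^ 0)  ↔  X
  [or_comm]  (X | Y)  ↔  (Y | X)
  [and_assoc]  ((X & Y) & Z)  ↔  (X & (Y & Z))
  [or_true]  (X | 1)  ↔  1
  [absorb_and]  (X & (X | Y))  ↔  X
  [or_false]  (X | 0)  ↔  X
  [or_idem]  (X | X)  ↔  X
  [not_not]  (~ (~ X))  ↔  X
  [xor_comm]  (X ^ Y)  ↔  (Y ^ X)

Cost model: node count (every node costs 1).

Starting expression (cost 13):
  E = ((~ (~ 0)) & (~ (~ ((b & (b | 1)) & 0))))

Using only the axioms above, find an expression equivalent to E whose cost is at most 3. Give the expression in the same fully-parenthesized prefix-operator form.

(~ (~ 0))   [cost 3]

step 1: absorb_and (→) rewrites (b & (b | 1)) into b, now ((~ (~ 0)) & (~ (~ (b & 0))))
step 2: and_false (→) rewrites (b & 0) into 0, now ((~ (~ 0)) & (~ (~ 0)))
step 3: and_idem (→) rewrites ((~ (~ 0)) & (~ (~ 0))) into (~ (~ 0)), reaching cost 3 (bound 3)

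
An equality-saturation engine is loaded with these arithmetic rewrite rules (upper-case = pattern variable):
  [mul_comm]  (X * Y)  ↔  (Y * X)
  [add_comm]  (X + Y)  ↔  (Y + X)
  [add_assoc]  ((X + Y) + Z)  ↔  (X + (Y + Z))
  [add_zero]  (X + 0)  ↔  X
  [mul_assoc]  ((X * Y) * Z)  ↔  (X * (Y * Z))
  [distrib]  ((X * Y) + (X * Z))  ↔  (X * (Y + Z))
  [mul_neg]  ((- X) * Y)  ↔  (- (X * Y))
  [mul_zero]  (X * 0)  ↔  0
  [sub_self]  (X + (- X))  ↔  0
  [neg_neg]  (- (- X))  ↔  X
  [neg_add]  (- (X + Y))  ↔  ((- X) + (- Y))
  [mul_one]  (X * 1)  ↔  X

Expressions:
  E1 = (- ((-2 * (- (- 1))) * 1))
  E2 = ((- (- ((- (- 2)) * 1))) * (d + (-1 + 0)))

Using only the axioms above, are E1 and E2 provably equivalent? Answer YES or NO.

NO

The axioms are sound identities: if E1 ↔* E2 then E1 and E2 evaluate identically under any assignment.
Under d=0: E1 evaluates to 2, E2 to -2. Distinct ⇒ no rewrite sequence connects them.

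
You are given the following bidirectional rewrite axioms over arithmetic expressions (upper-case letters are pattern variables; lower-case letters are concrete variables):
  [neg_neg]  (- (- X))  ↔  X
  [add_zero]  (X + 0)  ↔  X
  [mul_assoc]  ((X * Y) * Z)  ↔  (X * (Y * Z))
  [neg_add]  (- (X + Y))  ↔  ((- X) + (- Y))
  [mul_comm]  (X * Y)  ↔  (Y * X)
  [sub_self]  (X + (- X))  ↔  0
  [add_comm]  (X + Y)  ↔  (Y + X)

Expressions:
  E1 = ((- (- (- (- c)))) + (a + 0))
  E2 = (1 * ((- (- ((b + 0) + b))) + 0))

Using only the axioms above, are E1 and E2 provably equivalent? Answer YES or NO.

NO

The axioms are sound identities: if E1 ↔* E2 then E1 and E2 evaluate identically under any assignment.
Under a=0, b=0, c=1: E1 evaluates to 1, E2 to 0. Distinct ⇒ no rewrite sequence connects them.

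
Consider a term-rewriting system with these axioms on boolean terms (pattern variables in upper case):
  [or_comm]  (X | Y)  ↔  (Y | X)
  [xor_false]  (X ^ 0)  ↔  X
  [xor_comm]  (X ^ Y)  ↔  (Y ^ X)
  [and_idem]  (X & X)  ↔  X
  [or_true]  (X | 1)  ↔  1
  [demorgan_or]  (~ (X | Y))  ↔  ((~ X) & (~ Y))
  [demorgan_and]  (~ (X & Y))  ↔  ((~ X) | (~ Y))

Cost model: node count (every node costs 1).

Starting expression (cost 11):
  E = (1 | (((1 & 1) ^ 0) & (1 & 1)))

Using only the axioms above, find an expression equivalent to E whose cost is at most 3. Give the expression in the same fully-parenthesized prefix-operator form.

(1 | 1)   [cost 3]

step 1: xor_false (→) rewrites ((1 & 1) ^ 0) into (1 & 1), now (1 | ((1 & 1) & (1 & 1)))
step 2: and_idem (→) rewrites ((1 & 1) & (1 & 1)) into (1 & 1), now (1 | (1 & 1))
step 3: and_idem (→) rewrites (1 & 1) into 1, reaching cost 3 (bound 3)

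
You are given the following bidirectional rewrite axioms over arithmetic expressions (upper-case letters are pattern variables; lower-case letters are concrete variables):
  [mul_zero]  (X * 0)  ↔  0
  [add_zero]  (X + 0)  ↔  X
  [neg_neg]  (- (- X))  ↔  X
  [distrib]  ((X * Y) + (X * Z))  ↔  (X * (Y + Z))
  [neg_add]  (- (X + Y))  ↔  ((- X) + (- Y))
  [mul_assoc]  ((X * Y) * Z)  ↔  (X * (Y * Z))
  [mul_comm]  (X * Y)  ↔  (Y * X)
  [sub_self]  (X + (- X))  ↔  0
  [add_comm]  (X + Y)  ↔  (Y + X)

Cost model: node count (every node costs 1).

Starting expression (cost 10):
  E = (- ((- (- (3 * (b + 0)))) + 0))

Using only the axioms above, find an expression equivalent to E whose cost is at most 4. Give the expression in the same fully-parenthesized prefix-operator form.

(- (3 * b))   [cost 4]

step 1: neg_neg (→) rewrites (- (- (3 * (b + 0)))) into (3 * (b + 0)), now (- ((3 * (b + 0)) + 0))
step 2: add_zero (→) rewrites (b + 0) into b, now (- ((3 * b) + 0))
step 3: add_zero (→) rewrites ((3 * b) + 0) into (3 * b), reaching cost 4 (bound 4)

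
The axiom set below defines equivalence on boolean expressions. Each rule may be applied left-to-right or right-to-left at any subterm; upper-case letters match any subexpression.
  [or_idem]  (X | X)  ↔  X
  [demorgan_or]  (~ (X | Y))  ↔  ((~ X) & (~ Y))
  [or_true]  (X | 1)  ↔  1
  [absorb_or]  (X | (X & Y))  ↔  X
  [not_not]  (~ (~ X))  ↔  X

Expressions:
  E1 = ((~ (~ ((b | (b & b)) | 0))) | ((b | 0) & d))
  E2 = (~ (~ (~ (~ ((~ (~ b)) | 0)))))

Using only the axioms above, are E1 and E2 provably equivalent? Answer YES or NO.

1. [not_not →] (~ (~ ((b | (b & b)) | 0)))  →  ((b | (b & b)) | 0);  E1 = (((b | (b & b)) | 0) | ((b | 0) & d))
2. [absorb_or →] (b | (b & b))  →  b;  E1 = ((b | 0) | ((b | 0) & d))
3. [absorb_or →] ((b | 0) | ((b | 0) & d))  →  (b | 0)
4. [not_not ←] b  →  (~ (~ b));  E1 = ((~ (~ b)) | 0)
5. [not_not ←] ((~ (~ b)) | 0)  →  (~ (~ ((~ (~ b)) | 0)))
6. [not_not ←] (~ ((~ (~ b)) | 0))  →  (~ (~ (~ ((~ (~ b)) | 0))));  this is E2

YES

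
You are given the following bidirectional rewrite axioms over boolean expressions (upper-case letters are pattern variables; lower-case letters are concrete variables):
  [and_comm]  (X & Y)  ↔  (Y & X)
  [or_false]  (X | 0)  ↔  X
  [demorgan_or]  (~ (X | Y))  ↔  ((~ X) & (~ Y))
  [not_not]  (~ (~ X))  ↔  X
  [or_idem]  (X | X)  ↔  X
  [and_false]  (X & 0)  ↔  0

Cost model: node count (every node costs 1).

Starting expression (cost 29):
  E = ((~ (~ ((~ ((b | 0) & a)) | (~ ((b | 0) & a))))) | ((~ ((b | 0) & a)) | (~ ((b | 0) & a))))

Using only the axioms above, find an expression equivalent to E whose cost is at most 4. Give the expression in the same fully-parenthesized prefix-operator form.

1. [not_not →] (~ (~ ((~ ((b | 0) & a)) | (~ ((b | 0) & a)))))  →  ((~ ((b | 0) & a)) | (~ ((b | 0) & a)));  E = (((~ ((b | 0) & a)) | (~ ((b | 0) & a))) | ((~ ((b | 0) & a)) | (~ ((b | 0) & a))))
2. [or_idem →] (((~ ((b | 0) & a)) | (~ ((b | 0) & a))) | ((~ ((b | 0) & a)) | (~ ((b | 0) & a))))  →  ((~ ((b | 0) & a)) | (~ ((b | 0) & a)))
3. [or_idem →] ((~ ((b | 0) & a)) | (~ ((b | 0) & a)))  →  (~ ((b | 0) & a))
4. [or_false →] (b | 0)  →  b;  cost 4 ≤ 4, done

(~ (b & a))   [cost 4]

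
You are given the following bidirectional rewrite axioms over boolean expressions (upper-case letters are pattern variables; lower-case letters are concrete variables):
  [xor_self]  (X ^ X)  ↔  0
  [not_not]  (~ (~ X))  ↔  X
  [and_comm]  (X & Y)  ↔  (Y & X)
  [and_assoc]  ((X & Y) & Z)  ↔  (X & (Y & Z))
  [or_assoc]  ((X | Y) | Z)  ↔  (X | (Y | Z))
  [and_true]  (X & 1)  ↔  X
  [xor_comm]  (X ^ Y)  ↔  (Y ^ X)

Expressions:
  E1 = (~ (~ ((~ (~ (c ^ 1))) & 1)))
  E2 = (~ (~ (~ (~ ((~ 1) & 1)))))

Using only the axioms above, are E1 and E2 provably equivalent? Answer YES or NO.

Every axiom is a valid identity, so a rewrite proof would force E1 and E2 to agree under every assignment.
At c=0: E1 = 1 but E2 = 0; they differ, so no derivation exists.

NO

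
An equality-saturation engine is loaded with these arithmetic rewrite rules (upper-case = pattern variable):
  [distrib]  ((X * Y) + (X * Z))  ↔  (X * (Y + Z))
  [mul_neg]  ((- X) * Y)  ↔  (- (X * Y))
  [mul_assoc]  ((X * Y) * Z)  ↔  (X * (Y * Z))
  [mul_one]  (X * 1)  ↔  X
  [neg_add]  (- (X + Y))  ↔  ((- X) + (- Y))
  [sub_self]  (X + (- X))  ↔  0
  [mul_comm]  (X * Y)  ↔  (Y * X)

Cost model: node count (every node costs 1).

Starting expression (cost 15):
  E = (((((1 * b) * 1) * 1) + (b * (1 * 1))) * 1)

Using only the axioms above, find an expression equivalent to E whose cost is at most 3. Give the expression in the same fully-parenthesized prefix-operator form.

(1) (((1 * b) * 1) * 1)  =[mul_one →]=  ((1 * b) * 1)    ⊢ ((((1 * b) * 1) + (b * (1 * 1))) * 1)
(2) (1 * 1)  =[mul_one →]=  1    ⊢ ((((1 * b) * 1) + (b * 1)) * 1)
(3) ((1 * b) * 1)  =[mul_one →]=  (1 * b)    ⊢ (((1 * b) + (b * 1)) * 1)
(4) (b * 1)  =[mul_one →]=  b    ⊢ (((1 * b) + b) * 1)
(5) (((1 * b) + b) * 1)  =[mul_one →]=  ((1 * b) + b)
(6) (1 * b)  =[mul_comm →]=  (b * 1)    ⊢ ((b * 1) + b)
(7) (b * 1)  =[mul_one →]=  b    ⊢ cost 3, within 3

(b + b)   [cost 3]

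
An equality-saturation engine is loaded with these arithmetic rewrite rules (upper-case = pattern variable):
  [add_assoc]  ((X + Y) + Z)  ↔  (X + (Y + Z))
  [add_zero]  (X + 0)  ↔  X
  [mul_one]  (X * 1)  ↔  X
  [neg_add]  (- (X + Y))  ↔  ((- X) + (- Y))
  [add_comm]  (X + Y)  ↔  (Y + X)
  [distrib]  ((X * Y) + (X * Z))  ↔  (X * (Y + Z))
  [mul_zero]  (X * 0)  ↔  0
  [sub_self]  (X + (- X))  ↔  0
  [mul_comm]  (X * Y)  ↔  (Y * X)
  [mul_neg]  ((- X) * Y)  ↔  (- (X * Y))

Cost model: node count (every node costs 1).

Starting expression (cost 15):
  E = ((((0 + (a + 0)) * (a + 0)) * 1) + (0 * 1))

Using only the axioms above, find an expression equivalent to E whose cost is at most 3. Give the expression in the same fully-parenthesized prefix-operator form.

1. [mul_one →] (((0 + (a + 0)) * (a + 0)) * 1)  →  ((0 + (a + 0)) * (a + 0));  E = (((0 + (a + 0)) * (a + 0)) + (0 * 1))
2. [add_zero →] (a + 0)  →  a;  E = (((0 + a) * (a + 0)) + (0 * 1))
3. [mul_one →] (0 * 1)  →  0;  E = (((0 + a) * (a + 0)) + 0)
4. [add_zero →] (a + 0)  →  a;  E = (((0 + a) * a) + 0)
5. [add_comm →] (0 + a)  →  (a + 0);  E = (((a + 0) * a) + 0)
6. [add_zero →] (a + 0)  →  a;  E = ((a * a) + 0)
7. [add_zero →] ((a * a) + 0)  →  (a * a);  cost 3 ≤ 3, done

(a * a)   [cost 3]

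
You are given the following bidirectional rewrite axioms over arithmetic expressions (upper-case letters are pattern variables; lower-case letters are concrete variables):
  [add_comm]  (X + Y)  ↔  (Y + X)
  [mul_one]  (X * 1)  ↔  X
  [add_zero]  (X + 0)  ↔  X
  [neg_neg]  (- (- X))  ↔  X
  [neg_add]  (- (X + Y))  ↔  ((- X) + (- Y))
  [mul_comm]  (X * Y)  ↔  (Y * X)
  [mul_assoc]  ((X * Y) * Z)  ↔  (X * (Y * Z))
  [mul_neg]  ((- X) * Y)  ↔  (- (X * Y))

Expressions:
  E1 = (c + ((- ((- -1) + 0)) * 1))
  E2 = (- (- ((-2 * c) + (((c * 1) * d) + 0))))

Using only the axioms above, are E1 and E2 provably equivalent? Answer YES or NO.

NO

The axioms are sound identities: if E1 ↔* E2 then E1 and E2 evaluate identically under any assignment.
Under c=0, d=0: E1 evaluates to -1, E2 to 0. Distinct ⇒ no rewrite sequence connects them.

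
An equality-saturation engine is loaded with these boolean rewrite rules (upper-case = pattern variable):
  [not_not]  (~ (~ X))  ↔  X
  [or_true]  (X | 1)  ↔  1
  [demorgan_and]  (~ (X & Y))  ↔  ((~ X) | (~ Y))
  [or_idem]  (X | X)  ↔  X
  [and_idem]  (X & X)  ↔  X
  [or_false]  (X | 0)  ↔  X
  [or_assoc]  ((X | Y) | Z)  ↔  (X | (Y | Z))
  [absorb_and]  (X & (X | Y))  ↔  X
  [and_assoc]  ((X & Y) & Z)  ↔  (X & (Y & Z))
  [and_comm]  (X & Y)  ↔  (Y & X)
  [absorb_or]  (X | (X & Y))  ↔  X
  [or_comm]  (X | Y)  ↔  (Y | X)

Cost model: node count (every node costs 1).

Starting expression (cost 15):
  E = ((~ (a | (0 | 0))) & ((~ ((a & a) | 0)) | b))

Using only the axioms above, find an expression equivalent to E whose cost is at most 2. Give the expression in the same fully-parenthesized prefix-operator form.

(~ a)   [cost 2]

(1) (a & a)  =[and_idem →]=  a    ⊢ ((~ (a | (0 | 0))) & ((~ (a | 0)) | b))
(2) (0 | 0)  =[or_false →]=  0    ⊢ ((~ (a | 0)) & ((~ (a | 0)) | b))
(3) ((~ (a | 0)) & ((~ (a | 0)) | b))  =[absorb_and →]=  (~ (a | 0))
(4) (a | 0)  =[or_false →]=  a    ⊢ cost 2, within 2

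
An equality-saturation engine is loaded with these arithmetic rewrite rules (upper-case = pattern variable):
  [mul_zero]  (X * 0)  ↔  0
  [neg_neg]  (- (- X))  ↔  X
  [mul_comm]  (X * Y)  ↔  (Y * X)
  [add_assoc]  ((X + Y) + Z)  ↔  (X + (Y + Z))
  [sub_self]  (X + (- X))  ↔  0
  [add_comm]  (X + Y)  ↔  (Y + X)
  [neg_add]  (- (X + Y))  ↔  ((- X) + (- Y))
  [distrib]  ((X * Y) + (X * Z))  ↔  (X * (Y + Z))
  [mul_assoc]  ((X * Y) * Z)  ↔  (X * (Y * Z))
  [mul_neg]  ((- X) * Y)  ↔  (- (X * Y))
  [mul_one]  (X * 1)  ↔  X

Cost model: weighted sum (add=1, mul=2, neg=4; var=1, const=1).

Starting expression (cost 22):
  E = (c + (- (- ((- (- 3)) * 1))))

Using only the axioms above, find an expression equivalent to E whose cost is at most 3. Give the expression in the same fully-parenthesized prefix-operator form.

(c + 3)   [cost 3]

step 1: neg_neg (→) rewrites (- (- ((- (- 3)) * 1))) into ((- (- 3)) * 1), now (c + ((- (- 3)) * 1))
step 2: mul_one (→) rewrites ((- (- 3)) * 1) into (- (- 3)), now (c + (- (- 3)))
step 3: neg_neg (→) rewrites (- (- 3)) into 3, reaching cost 3 (bound 3)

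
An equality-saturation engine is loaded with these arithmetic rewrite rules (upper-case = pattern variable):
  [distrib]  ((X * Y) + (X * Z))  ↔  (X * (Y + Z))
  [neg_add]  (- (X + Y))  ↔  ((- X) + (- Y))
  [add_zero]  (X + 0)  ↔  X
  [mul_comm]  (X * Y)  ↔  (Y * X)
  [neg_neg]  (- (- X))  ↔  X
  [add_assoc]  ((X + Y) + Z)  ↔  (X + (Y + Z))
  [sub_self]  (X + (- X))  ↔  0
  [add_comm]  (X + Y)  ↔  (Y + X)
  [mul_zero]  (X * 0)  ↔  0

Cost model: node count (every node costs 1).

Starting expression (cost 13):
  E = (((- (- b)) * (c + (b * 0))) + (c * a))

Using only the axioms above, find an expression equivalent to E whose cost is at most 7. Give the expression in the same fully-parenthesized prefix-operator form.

(1) (- (- b))  =[neg_neg →]=  b    ⊢ ((b * (c + (b * 0))) + (c * a))
(2) (b * 0)  =[mul_zero →]=  0    ⊢ ((b * (c + 0)) + (c * a))
(3) (c + 0)  =[add_zero →]=  c    ⊢ cost 7, within 7

((b * c) + (c * a))   [cost 7]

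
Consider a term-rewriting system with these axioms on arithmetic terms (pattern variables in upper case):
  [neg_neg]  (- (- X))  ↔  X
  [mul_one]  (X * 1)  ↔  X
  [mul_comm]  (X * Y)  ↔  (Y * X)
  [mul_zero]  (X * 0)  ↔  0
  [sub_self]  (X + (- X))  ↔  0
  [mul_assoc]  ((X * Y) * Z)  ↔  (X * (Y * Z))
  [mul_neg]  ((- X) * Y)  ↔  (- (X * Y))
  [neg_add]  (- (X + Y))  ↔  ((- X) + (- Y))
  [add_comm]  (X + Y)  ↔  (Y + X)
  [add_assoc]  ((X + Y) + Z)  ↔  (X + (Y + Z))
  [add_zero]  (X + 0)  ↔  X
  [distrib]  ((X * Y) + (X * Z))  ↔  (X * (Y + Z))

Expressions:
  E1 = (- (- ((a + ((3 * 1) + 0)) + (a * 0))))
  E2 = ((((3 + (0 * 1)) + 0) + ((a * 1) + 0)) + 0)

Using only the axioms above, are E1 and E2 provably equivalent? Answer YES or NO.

(1) (3 * 1)  =[mul_one →]=  3    ⊢ (- (- ((a + (3 + 0)) + (a * 0))))
(2) (- (- ((a + (3 + 0)) + (a * 0))))  =[neg_neg →]=  ((a + (3 + 0)) + (a * 0))
(3) (3 + 0)  =[add_zero →]=  3    ⊢ ((a + 3) + (a * 0))
(4) (a * 0)  =[mul_zero →]=  0    ⊢ ((a + 3) + 0)
(5) ((a + 3) + 0)  =[add_zero →]=  (a + 3)
(6) (a + 3)  =[add_comm →]=  (3 + a)
(7) 3  =[add_zero ←]=  (3 + 0)    ⊢ ((3 + 0) + a)
(8) ((3 + 0) + a)  =[add_zero ←]=  (((3 + 0) + a) + 0)
(9) a  =[add_zero ←]=  (a + 0)    ⊢ (((3 + 0) + (a + 0)) + 0)
(10) (3 + 0)  =[add_zero ←]=  ((3 + 0) + 0)    ⊢ ((((3 + 0) + 0) + (a + 0)) + 0)
(11) a  =[mul_one ←]=  (a * 1)    ⊢ ((((3 + 0) + 0) + ((a * 1) + 0)) + 0)
(12) 0  =[mul_one ←]=  (0 * 1)    ⊢ E2

YES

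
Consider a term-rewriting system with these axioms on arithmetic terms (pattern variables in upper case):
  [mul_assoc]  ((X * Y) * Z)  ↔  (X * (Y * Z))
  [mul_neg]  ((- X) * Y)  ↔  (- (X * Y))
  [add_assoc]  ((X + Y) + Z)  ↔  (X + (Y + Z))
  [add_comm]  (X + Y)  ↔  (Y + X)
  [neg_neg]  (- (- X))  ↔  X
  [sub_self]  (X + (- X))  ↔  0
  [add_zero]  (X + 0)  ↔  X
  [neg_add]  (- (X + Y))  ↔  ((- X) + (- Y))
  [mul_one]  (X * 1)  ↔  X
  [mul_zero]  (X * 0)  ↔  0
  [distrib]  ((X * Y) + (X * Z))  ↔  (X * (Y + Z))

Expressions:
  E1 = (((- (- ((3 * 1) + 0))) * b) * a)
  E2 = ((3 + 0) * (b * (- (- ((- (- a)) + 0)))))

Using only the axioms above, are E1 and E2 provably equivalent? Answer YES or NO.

YES

step 1: neg_neg (→) rewrites (- (- ((3 * 1) + 0))) into ((3 * 1) + 0), now ((((3 * 1) + 0) * b) * a)
step 2: mul_one (→) rewrites (3 * 1) into 3, now (((3 + 0) * b) * a)
step 3: mul_assoc (→) rewrites (((3 + 0) * b) * a) into ((3 + 0) * (b * a))
step 4: add_zero (←) rewrites a into (a + 0), now ((3 + 0) * (b * (a + 0)))
step 5: neg_neg (←) rewrites a into (- (- a)), now ((3 + 0) * (b * ((- (- a)) + 0)))
step 6: neg_neg (←) rewrites ((- (- a)) + 0) into (- (- ((- (- a)) + 0))), which is E2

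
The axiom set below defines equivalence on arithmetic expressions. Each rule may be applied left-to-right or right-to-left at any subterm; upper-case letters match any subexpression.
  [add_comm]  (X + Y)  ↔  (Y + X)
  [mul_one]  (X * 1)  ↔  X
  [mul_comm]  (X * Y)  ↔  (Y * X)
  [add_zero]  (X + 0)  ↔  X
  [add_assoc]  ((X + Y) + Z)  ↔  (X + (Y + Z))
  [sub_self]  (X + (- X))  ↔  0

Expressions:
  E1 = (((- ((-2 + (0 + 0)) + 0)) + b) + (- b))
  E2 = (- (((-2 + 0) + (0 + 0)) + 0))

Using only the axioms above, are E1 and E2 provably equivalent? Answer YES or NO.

YES

1. [add_assoc →] (((- ((-2 + (0 + 0)) + 0)) + b) + (- b))  →  ((- ((-2 + (0 + 0)) + 0)) + (b + (- b)))
2. [add_zero →] ((-2 + (0 + 0)) + 0)  →  (-2 + (0 + 0));  E1 = ((- (-2 + (0 + 0))) + (b + (- b)))
3. [sub_self →] (b + (- b))  →  0;  E1 = ((- (-2 + (0 + 0))) + 0)
4. [add_zero →] (0 + 0)  →  0;  E1 = ((- (-2 + 0)) + 0)
5. [add_zero →] (-2 + 0)  →  -2;  E1 = ((- -2) + 0)
6. [add_zero →] ((- -2) + 0)  →  (- -2)
7. [add_zero ←] -2  →  (-2 + 0);  E1 = (- (-2 + 0))
8. [add_zero ←] 0  →  (0 + 0);  E1 = (- (-2 + (0 + 0)))
9. [add_zero ←] -2  →  (-2 + 0);  E1 = (- ((-2 + 0) + (0 + 0)))
10. [add_zero ←] ((-2 + 0) + (0 + 0))  →  (((-2 + 0) + (0 + 0)) + 0);  this is E2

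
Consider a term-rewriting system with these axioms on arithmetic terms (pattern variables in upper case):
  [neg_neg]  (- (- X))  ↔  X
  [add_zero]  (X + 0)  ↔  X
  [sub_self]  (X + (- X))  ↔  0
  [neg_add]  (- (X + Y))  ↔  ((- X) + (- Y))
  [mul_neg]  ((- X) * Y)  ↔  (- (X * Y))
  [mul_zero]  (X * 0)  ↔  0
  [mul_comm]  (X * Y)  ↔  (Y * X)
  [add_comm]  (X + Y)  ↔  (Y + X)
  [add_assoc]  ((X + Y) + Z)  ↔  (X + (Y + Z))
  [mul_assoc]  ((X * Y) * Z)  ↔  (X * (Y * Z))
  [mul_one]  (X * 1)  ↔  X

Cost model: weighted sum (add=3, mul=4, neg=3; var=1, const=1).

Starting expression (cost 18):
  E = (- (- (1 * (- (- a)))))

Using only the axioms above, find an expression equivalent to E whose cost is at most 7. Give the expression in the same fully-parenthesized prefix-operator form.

step 1: mul_comm (→) rewrites (1 * (- (- a))) into ((- (- a)) * 1), now (- (- ((- (- a)) * 1)))
step 2: mul_one (→) rewrites ((- (- a)) * 1) into (- (- a)), now (- (- (- (- a))))
step 3: neg_neg (→) rewrites (- (- a)) into a, reaching cost 7 (bound 7)

(- (- a))   [cost 7]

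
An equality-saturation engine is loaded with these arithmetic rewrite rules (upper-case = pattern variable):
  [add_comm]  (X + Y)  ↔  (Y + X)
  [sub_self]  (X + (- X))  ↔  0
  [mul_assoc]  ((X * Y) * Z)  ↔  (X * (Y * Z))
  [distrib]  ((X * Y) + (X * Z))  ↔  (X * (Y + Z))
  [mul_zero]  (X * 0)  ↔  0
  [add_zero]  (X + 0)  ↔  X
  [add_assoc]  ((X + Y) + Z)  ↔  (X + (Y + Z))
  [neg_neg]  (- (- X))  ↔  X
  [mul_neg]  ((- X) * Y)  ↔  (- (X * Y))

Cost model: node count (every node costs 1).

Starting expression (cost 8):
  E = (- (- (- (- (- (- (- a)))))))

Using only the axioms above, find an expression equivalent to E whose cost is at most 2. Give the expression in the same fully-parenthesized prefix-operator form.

(- a)   [cost 2]

1. [neg_neg →] (- (- a))  →  a;  E = (- (- (- (- (- a)))))
2. [neg_neg →] (- (- (- (- (- a)))))  →  (- (- (- a)))
3. [neg_neg →] (- (- a))  →  a;  cost 2 ≤ 2, done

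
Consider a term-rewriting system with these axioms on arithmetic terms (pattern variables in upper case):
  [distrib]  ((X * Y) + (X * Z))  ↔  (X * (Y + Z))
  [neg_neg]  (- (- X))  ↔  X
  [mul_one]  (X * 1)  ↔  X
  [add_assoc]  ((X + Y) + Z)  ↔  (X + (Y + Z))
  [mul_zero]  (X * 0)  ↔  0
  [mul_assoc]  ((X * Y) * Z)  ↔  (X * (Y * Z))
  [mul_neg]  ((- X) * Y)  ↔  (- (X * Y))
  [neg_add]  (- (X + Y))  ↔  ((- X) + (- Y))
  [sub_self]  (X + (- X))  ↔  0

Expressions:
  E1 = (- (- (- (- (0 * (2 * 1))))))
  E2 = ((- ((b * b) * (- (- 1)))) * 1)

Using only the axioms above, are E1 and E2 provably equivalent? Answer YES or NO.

The axioms are sound identities: if E1 ↔* E2 then E1 and E2 evaluate identically under any assignment.
Under b=1: E1 evaluates to 0, E2 to -1. Distinct ⇒ no rewrite sequence connects them.

NO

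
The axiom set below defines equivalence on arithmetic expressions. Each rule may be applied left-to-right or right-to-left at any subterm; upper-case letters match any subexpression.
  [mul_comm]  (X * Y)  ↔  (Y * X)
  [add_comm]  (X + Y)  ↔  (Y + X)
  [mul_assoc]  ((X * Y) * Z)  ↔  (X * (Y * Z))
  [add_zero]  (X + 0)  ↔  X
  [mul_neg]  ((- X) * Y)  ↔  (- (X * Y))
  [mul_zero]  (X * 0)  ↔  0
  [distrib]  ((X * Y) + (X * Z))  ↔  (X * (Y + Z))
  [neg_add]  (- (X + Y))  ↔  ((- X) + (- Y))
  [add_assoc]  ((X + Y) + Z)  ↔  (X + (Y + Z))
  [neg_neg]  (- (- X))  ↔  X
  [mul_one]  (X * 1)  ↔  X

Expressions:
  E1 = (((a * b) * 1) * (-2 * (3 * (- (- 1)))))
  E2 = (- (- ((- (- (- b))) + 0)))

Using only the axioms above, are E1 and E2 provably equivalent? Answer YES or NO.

NO

The axioms are sound identities: if E1 ↔* E2 then E1 and E2 evaluate identically under any assignment.
Under a=0, b=1: E1 evaluates to 0, E2 to -1. Distinct ⇒ no rewrite sequence connects them.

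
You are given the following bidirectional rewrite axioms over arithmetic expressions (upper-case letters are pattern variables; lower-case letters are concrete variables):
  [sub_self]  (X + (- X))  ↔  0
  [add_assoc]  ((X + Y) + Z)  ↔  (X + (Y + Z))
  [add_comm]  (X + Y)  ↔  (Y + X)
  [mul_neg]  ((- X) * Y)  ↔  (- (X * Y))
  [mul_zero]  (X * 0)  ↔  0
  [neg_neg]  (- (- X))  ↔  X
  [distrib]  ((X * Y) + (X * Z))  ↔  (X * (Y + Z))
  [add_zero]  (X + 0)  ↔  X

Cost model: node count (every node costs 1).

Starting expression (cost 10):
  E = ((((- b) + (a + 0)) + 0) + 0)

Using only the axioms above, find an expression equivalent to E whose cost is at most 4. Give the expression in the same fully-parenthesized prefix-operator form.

step 1: add_zero (→) rewrites (((- b) + (a + 0)) + 0) into ((- b) + (a + 0)), now (((- b) + (a + 0)) + 0)
step 2: add_zero (→) rewrites (((- b) + (a + 0)) + 0) into ((- b) + (a + 0))
step 3: add_zero (→) rewrites (a + 0) into a, reaching cost 4 (bound 4)

((- b) + a)   [cost 4]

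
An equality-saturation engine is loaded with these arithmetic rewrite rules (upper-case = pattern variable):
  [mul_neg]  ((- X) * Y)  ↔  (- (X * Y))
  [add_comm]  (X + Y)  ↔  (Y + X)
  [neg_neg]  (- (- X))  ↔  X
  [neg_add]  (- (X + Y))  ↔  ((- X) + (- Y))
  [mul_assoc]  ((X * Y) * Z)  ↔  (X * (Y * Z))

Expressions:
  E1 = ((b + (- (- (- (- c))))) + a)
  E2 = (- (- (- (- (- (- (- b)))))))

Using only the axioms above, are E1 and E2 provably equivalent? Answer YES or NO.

NO

The axioms are sound identities: if E1 ↔* E2 then E1 and E2 evaluate identically under any assignment.
Under a=0, b=0, c=1: E1 evaluates to 1, E2 to 0. Distinct ⇒ no rewrite sequence connects them.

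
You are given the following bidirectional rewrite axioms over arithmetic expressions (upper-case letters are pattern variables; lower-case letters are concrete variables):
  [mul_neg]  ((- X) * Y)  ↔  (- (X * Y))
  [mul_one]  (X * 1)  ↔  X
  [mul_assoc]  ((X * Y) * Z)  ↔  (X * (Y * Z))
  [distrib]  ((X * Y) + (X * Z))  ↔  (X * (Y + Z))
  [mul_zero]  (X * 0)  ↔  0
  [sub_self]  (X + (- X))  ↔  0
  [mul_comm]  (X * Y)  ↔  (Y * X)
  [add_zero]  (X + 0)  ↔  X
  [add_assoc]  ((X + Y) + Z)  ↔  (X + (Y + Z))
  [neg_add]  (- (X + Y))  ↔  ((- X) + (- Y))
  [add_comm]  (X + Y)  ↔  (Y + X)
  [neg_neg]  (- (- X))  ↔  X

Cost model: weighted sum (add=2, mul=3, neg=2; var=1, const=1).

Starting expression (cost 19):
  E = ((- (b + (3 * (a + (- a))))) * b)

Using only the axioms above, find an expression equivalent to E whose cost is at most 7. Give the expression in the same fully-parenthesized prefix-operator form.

((- b) * b)   [cost 7]

step 1: sub_self (→) rewrites (a + (- a)) into 0, now ((- (b + (3 * 0))) * b)
step 2: mul_zero (→) rewrites (3 * 0) into 0, now ((- (b + 0)) * b)
step 3: add_zero (→) rewrites (b + 0) into b, reaching cost 7 (bound 7)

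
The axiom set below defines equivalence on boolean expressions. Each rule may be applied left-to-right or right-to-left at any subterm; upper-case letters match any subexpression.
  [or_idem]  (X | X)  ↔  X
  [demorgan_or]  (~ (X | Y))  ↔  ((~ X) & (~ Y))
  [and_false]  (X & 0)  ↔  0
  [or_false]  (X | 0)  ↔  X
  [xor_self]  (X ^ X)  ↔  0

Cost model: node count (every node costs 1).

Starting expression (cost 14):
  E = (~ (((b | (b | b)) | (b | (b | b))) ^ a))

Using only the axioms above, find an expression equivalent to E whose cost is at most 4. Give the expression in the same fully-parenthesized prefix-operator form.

1. [or_idem →] ((b | (b | b)) | (b | (b | b)))  →  (b | (b | b));  E = (~ ((b | (b | b)) ^ a))
2. [or_idem →] (b | b)  →  b;  E = (~ ((b | b) ^ a))
3. [or_idem →] (b | b)  →  b;  cost 4 ≤ 4, done

(~ (b ^ a))   [cost 4]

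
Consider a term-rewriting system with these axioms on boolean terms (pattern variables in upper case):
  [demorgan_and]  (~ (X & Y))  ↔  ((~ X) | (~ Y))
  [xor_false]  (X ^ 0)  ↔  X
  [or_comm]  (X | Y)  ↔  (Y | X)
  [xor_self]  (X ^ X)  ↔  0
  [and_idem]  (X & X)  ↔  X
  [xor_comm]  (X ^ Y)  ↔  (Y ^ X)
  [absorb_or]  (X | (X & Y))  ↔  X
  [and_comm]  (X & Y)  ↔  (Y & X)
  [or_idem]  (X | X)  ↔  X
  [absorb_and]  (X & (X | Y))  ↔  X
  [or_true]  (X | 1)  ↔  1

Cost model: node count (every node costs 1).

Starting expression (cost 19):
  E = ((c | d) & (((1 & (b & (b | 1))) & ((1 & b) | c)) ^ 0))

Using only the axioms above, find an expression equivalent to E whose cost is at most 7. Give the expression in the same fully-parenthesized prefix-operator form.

(1) (b & (b | 1))  =[absorb_and →]=  b    ⊢ ((c | d) & (((1 & b) & ((1 & b) | c)) ^ 0))
(2) ((1 & b) & ((1 & b) | c))  =[absorb_and →]=  (1 & b)    ⊢ ((c | d) & ((1 & b) ^ 0))
(3) ((1 & b) ^ 0)  =[xor_false →]=  (1 & b)    ⊢ cost 7, within 7

((c | d) & (1 & b))   [cost 7]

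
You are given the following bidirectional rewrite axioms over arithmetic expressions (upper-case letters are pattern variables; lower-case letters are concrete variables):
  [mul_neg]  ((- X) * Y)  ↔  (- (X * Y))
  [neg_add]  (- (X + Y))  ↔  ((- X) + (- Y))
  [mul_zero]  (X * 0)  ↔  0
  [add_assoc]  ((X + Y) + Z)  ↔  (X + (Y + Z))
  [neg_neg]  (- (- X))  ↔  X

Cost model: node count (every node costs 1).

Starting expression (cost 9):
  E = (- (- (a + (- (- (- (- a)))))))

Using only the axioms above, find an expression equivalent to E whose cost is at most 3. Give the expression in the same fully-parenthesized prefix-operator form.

(1) (- (- (a + (- (- (- (- a)))))))  =[neg_neg →]=  (a + (- (- (- (- a)))))
(2) (- (- (- a)))  =[neg_neg →]=  (- a)    ⊢ (a + (- (- a)))
(3) (- (- a))  =[neg_neg →]=  a    ⊢ cost 3, within 3

(a + a)   [cost 3]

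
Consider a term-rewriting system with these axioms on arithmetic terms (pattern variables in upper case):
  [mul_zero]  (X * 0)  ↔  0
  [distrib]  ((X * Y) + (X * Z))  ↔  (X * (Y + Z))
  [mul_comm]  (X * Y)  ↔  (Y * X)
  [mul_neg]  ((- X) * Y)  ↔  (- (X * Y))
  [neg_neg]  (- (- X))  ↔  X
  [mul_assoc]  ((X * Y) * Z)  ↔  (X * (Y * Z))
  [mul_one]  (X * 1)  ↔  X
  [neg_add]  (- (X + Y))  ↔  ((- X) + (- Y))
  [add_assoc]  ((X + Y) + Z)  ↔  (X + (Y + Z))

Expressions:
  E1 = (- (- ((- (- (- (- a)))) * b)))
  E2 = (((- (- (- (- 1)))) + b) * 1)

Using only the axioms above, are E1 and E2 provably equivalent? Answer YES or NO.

NO

The axioms are sound identities: if E1 ↔* E2 then E1 and E2 evaluate identically under any assignment.
Under a=0, b=0: E1 evaluates to 0, E2 to 1. Distinct ⇒ no rewrite sequence connects them.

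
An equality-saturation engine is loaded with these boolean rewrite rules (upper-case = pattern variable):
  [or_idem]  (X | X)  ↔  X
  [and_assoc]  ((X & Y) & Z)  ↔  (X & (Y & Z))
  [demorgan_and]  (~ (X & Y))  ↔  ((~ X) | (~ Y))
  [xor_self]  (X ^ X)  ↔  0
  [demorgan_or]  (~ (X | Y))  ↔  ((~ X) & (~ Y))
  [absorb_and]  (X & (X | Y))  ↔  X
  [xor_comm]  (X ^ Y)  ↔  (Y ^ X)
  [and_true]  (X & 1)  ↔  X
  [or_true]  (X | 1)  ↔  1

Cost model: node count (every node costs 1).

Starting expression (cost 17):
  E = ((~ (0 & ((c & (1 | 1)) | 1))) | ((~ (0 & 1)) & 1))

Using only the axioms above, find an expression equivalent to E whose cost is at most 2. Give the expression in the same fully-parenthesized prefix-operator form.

1. [or_idem →] (1 | 1)  →  1;  E = ((~ (0 & ((c & 1) | 1))) | ((~ (0 & 1)) & 1))
2. [and_true →] ((~ (0 & 1)) & 1)  →  (~ (0 & 1));  E = ((~ (0 & ((c & 1) | 1))) | (~ (0 & 1)))
3. [and_true →] (c & 1)  →  c;  E = ((~ (0 & (c | 1))) | (~ (0 & 1)))
4. [or_true →] (c | 1)  →  1;  E = ((~ (0 & 1)) | (~ (0 & 1)))
5. [or_idem →] ((~ (0 & 1)) | (~ (0 & 1)))  →  (~ (0 & 1))
6. [and_true →] (0 & 1)  →  0;  cost 2 ≤ 2, done

(~ 0)   [cost 2]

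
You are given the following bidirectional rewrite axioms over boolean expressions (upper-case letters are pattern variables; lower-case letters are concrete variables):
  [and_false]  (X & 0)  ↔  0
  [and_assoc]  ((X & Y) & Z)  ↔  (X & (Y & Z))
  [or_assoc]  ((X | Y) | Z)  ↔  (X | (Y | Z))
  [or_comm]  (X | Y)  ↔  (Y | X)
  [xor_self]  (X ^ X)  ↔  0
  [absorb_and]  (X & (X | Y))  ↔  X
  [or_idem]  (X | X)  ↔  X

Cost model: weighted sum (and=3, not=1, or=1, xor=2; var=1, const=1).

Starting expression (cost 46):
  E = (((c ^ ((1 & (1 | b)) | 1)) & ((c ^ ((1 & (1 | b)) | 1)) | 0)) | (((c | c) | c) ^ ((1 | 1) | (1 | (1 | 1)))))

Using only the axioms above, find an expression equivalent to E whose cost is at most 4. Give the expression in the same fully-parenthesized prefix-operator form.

(1) ((c ^ ((1 & (1 | b)) | 1)) & ((c ^ ((1 & (1 | b)) | 1)) | 0))  =[absorb_and →]=  (c ^ ((1 & (1 | b)) | 1))    ⊢ ((c ^ ((1 & (1 | b)) | 1)) | (((c | c) | c) ^ ((1 | 1) | (1 | (1 | 1)))))
(2) (1 & (1 | b))  =[absorb_and →]=  1    ⊢ ((c ^ (1 | 1)) | (((c | c) | c) ^ ((1 | 1) | (1 | (1 | 1)))))
(3) (1 | 1)  =[or_idem →]=  1    ⊢ ((c ^ (1 | 1)) | (((c | c) | c) ^ (1 | (1 | (1 | 1)))))
(4) (1 | 1)  =[or_idem →]=  1    ⊢ ((c ^ (1 | 1)) | (((c | c) | c) ^ (1 | (1 | 1))))
(5) (c | c)  =[or_idem →]=  c    ⊢ ((c ^ (1 | 1)) | ((c | c) ^ (1 | (1 | 1))))
(6) ((c ^ (1 | 1)) | ((c | c) ^ (1 | (1 | 1))))  =[or_comm →]=  (((c | c) ^ (1 | (1 | 1))) | (c ^ (1 | 1)))
(7) (c | c)  =[or_idem →]=  c    ⊢ ((c ^ (1 | (1 | 1))) | (c ^ (1 | 1)))
(8) (1 | 1)  =[or_idem →]=  1    ⊢ ((c ^ (1 | 1)) | (c ^ (1 | 1)))
(9) ((c ^ (1 | 1)) | (c ^ (1 | 1)))  =[or_idem →]=  (c ^ (1 | 1))
(10) (1 | 1)  =[or_idem →]=  1    ⊢ cost 4, within 4

(c ^ 1)   [cost 4]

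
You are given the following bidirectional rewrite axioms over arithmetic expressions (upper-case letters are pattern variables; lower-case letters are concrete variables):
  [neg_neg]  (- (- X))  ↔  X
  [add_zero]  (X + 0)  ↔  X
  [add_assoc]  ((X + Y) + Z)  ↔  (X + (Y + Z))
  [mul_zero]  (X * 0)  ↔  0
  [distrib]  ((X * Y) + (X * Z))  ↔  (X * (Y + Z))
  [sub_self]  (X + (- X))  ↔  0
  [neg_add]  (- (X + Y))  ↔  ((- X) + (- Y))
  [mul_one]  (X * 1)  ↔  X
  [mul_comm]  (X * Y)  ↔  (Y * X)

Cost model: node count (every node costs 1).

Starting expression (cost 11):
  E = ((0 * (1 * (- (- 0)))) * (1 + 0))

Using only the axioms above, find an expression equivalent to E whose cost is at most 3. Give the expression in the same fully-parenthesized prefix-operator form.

step 1: neg_neg (→) rewrites (- (- 0)) into 0, now ((0 * (1 * 0)) * (1 + 0))
step 2: mul_comm (→) rewrites (1 * 0) into (0 * 1), now ((0 * (0 * 1)) * (1 + 0))
step 3: mul_one (→) rewrites (0 * 1) into 0, now ((0 * 0) * (1 + 0))
step 4: add_zero (→) rewrites (1 + 0) into 1, now ((0 * 0) * 1)
step 5: mul_one (→) rewrites ((0 * 0) * 1) into (0 * 0), reaching cost 3 (bound 3)

(0 * 0)   [cost 3]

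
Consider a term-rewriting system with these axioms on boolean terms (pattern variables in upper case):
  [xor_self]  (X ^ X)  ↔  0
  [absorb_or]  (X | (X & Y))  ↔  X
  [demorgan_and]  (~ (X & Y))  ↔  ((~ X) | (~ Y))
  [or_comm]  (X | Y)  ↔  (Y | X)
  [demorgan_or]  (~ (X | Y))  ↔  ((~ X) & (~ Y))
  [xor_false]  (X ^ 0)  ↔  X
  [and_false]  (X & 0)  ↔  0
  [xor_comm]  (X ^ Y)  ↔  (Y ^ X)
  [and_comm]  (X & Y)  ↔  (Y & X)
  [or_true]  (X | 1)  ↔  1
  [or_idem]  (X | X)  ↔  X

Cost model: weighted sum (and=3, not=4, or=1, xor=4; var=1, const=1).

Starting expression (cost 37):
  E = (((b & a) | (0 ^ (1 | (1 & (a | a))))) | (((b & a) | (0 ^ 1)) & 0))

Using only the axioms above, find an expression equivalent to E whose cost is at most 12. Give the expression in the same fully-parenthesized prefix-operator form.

step 1: or_idem (→) rewrites (a | a) into a, now (((b & a) | (0 ^ (1 | (1 & a)))) | (((b & a) | (0 ^ 1)) & 0))
step 2: absorb_or (→) rewrites (1 | (1 & a)) into 1, now (((b & a) | (0 ^ 1)) | (((b & a) | (0 ^ 1)) & 0))
step 3: absorb_or (→) rewrites (((b & a) | (0 ^ 1)) | (((b & a) | (0 ^ 1)) & 0)) into ((b & a) | (0 ^ 1)), reaching cost 12 (bound 12)

((b & a) | (0 ^ 1))   [cost 12]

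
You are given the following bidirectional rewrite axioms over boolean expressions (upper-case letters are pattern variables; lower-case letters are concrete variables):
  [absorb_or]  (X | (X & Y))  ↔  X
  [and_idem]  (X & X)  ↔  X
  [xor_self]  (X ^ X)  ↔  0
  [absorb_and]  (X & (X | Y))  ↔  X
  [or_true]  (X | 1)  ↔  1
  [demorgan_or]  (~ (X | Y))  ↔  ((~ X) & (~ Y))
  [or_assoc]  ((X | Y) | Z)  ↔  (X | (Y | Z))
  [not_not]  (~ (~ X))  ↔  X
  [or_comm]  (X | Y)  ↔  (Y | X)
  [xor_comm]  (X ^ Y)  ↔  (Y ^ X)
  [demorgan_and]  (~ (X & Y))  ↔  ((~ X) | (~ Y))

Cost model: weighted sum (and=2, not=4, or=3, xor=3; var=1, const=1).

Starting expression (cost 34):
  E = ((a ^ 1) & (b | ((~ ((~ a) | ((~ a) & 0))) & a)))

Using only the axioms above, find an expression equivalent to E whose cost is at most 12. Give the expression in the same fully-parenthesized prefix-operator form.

1. [absorb_or →] ((~ a) | ((~ a) & 0))  →  (~ a);  E = ((a ^ 1) & (b | ((~ (~ a)) & a)))
2. [not_not →] (~ (~ a))  →  a;  E = ((a ^ 1) & (b | (a & a)))
3. [and_idem →] (a & a)  →  a;  cost 12 ≤ 12, done

((a ^ 1) & (b | a))   [cost 12]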